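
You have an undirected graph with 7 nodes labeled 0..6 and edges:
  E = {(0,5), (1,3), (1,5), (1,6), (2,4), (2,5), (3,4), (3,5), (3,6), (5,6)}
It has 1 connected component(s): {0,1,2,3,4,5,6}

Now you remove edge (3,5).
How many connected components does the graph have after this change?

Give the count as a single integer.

Answer: 1

Derivation:
Initial component count: 1
Remove (3,5): not a bridge. Count unchanged: 1.
  After removal, components: {0,1,2,3,4,5,6}
New component count: 1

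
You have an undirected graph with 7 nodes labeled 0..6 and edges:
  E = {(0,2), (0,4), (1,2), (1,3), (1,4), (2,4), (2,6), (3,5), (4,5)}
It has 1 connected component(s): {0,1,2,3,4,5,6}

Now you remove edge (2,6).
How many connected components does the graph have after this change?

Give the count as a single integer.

Initial component count: 1
Remove (2,6): it was a bridge. Count increases: 1 -> 2.
  After removal, components: {0,1,2,3,4,5} {6}
New component count: 2

Answer: 2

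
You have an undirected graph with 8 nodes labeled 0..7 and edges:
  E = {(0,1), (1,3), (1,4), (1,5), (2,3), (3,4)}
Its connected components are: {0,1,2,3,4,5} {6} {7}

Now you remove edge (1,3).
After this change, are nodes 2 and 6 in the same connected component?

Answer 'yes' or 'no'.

Answer: no

Derivation:
Initial components: {0,1,2,3,4,5} {6} {7}
Removing edge (1,3): not a bridge — component count unchanged at 3.
New components: {0,1,2,3,4,5} {6} {7}
Are 2 and 6 in the same component? no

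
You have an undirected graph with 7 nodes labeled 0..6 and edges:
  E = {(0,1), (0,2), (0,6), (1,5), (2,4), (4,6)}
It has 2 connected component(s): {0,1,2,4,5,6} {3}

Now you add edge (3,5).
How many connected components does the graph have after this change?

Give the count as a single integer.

Answer: 1

Derivation:
Initial component count: 2
Add (3,5): merges two components. Count decreases: 2 -> 1.
New component count: 1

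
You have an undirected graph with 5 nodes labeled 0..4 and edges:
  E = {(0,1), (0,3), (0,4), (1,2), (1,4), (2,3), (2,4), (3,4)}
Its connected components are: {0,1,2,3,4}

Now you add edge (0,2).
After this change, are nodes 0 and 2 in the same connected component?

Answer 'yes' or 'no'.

Answer: yes

Derivation:
Initial components: {0,1,2,3,4}
Adding edge (0,2): both already in same component {0,1,2,3,4}. No change.
New components: {0,1,2,3,4}
Are 0 and 2 in the same component? yes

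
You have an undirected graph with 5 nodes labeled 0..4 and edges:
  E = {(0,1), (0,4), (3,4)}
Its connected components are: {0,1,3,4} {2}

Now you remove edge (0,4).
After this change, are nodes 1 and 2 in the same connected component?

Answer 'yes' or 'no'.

Initial components: {0,1,3,4} {2}
Removing edge (0,4): it was a bridge — component count 2 -> 3.
New components: {0,1} {2} {3,4}
Are 1 and 2 in the same component? no

Answer: no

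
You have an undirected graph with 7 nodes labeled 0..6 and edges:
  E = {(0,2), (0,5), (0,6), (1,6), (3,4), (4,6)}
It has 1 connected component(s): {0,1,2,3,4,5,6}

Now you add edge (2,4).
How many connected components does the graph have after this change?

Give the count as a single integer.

Answer: 1

Derivation:
Initial component count: 1
Add (2,4): endpoints already in same component. Count unchanged: 1.
New component count: 1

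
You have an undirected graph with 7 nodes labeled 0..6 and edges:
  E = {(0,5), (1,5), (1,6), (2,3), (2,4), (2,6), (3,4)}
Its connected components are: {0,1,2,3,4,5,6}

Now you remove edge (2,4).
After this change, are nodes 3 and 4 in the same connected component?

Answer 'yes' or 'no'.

Initial components: {0,1,2,3,4,5,6}
Removing edge (2,4): not a bridge — component count unchanged at 1.
New components: {0,1,2,3,4,5,6}
Are 3 and 4 in the same component? yes

Answer: yes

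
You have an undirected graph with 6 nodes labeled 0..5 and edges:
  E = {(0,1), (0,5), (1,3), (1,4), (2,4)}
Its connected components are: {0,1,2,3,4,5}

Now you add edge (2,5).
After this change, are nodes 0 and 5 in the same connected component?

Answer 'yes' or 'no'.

Initial components: {0,1,2,3,4,5}
Adding edge (2,5): both already in same component {0,1,2,3,4,5}. No change.
New components: {0,1,2,3,4,5}
Are 0 and 5 in the same component? yes

Answer: yes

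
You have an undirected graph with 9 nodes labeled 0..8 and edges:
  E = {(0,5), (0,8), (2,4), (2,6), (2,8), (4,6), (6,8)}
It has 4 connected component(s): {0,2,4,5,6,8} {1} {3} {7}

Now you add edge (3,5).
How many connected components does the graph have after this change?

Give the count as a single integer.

Initial component count: 4
Add (3,5): merges two components. Count decreases: 4 -> 3.
New component count: 3

Answer: 3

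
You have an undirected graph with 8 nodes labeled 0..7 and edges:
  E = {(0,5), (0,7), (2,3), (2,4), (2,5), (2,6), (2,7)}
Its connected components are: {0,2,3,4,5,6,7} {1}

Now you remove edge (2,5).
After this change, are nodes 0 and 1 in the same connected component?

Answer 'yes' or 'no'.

Answer: no

Derivation:
Initial components: {0,2,3,4,5,6,7} {1}
Removing edge (2,5): not a bridge — component count unchanged at 2.
New components: {0,2,3,4,5,6,7} {1}
Are 0 and 1 in the same component? no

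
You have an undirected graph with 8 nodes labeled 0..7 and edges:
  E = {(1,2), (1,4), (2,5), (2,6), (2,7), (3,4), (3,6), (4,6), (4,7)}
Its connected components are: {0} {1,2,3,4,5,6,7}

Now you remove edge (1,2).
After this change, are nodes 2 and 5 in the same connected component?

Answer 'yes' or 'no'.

Initial components: {0} {1,2,3,4,5,6,7}
Removing edge (1,2): not a bridge — component count unchanged at 2.
New components: {0} {1,2,3,4,5,6,7}
Are 2 and 5 in the same component? yes

Answer: yes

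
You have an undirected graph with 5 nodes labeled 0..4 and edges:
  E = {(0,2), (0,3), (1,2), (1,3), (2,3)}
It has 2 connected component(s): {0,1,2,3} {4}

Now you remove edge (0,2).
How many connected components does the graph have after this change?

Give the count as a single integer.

Initial component count: 2
Remove (0,2): not a bridge. Count unchanged: 2.
  After removal, components: {0,1,2,3} {4}
New component count: 2

Answer: 2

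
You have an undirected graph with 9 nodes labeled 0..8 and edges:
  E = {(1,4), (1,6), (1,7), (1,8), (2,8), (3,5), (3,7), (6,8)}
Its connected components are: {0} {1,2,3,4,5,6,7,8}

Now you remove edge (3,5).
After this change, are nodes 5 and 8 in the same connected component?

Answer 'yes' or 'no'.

Initial components: {0} {1,2,3,4,5,6,7,8}
Removing edge (3,5): it was a bridge — component count 2 -> 3.
New components: {0} {1,2,3,4,6,7,8} {5}
Are 5 and 8 in the same component? no

Answer: no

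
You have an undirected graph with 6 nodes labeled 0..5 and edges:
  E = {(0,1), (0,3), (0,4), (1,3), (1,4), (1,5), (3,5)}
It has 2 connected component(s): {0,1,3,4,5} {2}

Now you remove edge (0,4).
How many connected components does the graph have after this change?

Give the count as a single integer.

Answer: 2

Derivation:
Initial component count: 2
Remove (0,4): not a bridge. Count unchanged: 2.
  After removal, components: {0,1,3,4,5} {2}
New component count: 2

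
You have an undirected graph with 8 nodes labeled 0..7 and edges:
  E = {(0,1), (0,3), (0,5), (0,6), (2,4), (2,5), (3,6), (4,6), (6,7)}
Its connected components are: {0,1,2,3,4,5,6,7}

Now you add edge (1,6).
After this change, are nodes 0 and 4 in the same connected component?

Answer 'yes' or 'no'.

Answer: yes

Derivation:
Initial components: {0,1,2,3,4,5,6,7}
Adding edge (1,6): both already in same component {0,1,2,3,4,5,6,7}. No change.
New components: {0,1,2,3,4,5,6,7}
Are 0 and 4 in the same component? yes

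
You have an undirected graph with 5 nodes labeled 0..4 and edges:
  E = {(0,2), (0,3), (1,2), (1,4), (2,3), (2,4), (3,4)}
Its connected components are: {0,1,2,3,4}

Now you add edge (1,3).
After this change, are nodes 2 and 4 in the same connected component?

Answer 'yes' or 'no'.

Initial components: {0,1,2,3,4}
Adding edge (1,3): both already in same component {0,1,2,3,4}. No change.
New components: {0,1,2,3,4}
Are 2 and 4 in the same component? yes

Answer: yes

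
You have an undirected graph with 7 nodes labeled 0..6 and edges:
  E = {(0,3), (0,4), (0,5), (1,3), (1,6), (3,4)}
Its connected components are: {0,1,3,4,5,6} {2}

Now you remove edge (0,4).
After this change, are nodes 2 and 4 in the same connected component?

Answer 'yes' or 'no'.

Answer: no

Derivation:
Initial components: {0,1,3,4,5,6} {2}
Removing edge (0,4): not a bridge — component count unchanged at 2.
New components: {0,1,3,4,5,6} {2}
Are 2 and 4 in the same component? no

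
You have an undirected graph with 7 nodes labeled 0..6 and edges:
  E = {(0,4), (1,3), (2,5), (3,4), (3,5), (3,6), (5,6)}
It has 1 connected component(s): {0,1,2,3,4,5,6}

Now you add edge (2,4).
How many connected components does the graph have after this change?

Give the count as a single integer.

Initial component count: 1
Add (2,4): endpoints already in same component. Count unchanged: 1.
New component count: 1

Answer: 1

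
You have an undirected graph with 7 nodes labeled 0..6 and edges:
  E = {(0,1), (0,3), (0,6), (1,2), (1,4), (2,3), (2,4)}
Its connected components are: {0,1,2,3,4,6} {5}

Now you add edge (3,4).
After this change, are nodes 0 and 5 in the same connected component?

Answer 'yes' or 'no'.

Answer: no

Derivation:
Initial components: {0,1,2,3,4,6} {5}
Adding edge (3,4): both already in same component {0,1,2,3,4,6}. No change.
New components: {0,1,2,3,4,6} {5}
Are 0 and 5 in the same component? no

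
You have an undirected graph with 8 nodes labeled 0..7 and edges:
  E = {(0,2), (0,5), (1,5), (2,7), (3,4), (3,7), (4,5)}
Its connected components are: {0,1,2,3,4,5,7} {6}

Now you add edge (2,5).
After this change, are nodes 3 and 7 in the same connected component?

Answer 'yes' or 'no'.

Initial components: {0,1,2,3,4,5,7} {6}
Adding edge (2,5): both already in same component {0,1,2,3,4,5,7}. No change.
New components: {0,1,2,3,4,5,7} {6}
Are 3 and 7 in the same component? yes

Answer: yes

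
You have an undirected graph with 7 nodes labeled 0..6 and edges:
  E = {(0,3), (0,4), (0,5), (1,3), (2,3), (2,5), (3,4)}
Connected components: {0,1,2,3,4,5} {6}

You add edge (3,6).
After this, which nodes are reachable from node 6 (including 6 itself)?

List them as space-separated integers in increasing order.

Before: nodes reachable from 6: {6}
Adding (3,6): merges 6's component with another. Reachability grows.
After: nodes reachable from 6: {0,1,2,3,4,5,6}

Answer: 0 1 2 3 4 5 6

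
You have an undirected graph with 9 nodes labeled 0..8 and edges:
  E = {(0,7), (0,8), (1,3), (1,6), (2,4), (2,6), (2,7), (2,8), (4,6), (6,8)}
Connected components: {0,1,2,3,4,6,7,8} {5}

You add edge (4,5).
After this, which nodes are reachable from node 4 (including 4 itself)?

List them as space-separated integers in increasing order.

Answer: 0 1 2 3 4 5 6 7 8

Derivation:
Before: nodes reachable from 4: {0,1,2,3,4,6,7,8}
Adding (4,5): merges 4's component with another. Reachability grows.
After: nodes reachable from 4: {0,1,2,3,4,5,6,7,8}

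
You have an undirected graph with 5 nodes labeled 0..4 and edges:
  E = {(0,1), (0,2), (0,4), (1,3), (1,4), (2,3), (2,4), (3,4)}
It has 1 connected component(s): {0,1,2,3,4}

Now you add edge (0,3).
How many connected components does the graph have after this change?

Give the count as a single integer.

Answer: 1

Derivation:
Initial component count: 1
Add (0,3): endpoints already in same component. Count unchanged: 1.
New component count: 1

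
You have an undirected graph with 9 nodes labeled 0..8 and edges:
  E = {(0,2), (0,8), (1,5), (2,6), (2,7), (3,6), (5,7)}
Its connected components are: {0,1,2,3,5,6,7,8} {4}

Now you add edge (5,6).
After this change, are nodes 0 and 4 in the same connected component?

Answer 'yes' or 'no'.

Answer: no

Derivation:
Initial components: {0,1,2,3,5,6,7,8} {4}
Adding edge (5,6): both already in same component {0,1,2,3,5,6,7,8}. No change.
New components: {0,1,2,3,5,6,7,8} {4}
Are 0 and 4 in the same component? no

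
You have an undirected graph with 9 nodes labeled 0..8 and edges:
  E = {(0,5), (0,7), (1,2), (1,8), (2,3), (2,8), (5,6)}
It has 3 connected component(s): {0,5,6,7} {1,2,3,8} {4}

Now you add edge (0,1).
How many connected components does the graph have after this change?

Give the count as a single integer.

Initial component count: 3
Add (0,1): merges two components. Count decreases: 3 -> 2.
New component count: 2

Answer: 2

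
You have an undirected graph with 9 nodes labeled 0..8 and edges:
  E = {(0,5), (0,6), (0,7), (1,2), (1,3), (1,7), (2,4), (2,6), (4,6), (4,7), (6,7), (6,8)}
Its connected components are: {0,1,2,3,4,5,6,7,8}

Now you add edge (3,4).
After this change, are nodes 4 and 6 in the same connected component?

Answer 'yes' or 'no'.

Initial components: {0,1,2,3,4,5,6,7,8}
Adding edge (3,4): both already in same component {0,1,2,3,4,5,6,7,8}. No change.
New components: {0,1,2,3,4,5,6,7,8}
Are 4 and 6 in the same component? yes

Answer: yes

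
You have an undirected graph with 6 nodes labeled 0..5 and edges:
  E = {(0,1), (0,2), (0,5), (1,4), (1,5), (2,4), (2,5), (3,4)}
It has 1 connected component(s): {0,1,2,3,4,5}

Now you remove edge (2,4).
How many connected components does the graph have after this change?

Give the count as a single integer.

Initial component count: 1
Remove (2,4): not a bridge. Count unchanged: 1.
  After removal, components: {0,1,2,3,4,5}
New component count: 1

Answer: 1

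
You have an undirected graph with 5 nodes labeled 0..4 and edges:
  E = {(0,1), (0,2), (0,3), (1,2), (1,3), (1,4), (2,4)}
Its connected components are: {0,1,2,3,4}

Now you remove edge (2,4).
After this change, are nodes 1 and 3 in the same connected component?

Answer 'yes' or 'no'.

Answer: yes

Derivation:
Initial components: {0,1,2,3,4}
Removing edge (2,4): not a bridge — component count unchanged at 1.
New components: {0,1,2,3,4}
Are 1 and 3 in the same component? yes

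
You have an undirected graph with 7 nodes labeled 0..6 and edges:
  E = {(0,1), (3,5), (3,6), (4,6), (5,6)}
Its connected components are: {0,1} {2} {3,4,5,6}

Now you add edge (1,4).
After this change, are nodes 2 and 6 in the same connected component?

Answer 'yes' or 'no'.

Answer: no

Derivation:
Initial components: {0,1} {2} {3,4,5,6}
Adding edge (1,4): merges {0,1} and {3,4,5,6}.
New components: {0,1,3,4,5,6} {2}
Are 2 and 6 in the same component? no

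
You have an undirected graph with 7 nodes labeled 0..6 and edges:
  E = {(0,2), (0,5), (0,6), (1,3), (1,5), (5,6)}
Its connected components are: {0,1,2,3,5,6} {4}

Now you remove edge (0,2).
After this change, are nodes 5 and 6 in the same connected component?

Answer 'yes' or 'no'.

Answer: yes

Derivation:
Initial components: {0,1,2,3,5,6} {4}
Removing edge (0,2): it was a bridge — component count 2 -> 3.
New components: {0,1,3,5,6} {2} {4}
Are 5 and 6 in the same component? yes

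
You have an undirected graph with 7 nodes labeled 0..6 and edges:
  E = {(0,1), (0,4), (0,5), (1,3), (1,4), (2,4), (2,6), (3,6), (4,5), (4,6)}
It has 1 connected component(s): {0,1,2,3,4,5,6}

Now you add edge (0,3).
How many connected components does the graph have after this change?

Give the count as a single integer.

Answer: 1

Derivation:
Initial component count: 1
Add (0,3): endpoints already in same component. Count unchanged: 1.
New component count: 1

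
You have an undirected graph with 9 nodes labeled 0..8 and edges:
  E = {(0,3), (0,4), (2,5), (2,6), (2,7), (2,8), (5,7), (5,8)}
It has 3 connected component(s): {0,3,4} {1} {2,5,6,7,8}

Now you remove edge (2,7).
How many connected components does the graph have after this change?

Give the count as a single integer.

Answer: 3

Derivation:
Initial component count: 3
Remove (2,7): not a bridge. Count unchanged: 3.
  After removal, components: {0,3,4} {1} {2,5,6,7,8}
New component count: 3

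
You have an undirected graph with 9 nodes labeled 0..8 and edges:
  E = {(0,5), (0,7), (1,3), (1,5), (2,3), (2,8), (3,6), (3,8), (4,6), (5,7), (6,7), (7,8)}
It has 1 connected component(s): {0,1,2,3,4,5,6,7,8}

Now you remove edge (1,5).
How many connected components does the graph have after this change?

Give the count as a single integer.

Initial component count: 1
Remove (1,5): not a bridge. Count unchanged: 1.
  After removal, components: {0,1,2,3,4,5,6,7,8}
New component count: 1

Answer: 1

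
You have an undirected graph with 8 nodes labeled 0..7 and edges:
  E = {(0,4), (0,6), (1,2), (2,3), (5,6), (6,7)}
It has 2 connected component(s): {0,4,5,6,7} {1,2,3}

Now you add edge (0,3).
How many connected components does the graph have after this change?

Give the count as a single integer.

Initial component count: 2
Add (0,3): merges two components. Count decreases: 2 -> 1.
New component count: 1

Answer: 1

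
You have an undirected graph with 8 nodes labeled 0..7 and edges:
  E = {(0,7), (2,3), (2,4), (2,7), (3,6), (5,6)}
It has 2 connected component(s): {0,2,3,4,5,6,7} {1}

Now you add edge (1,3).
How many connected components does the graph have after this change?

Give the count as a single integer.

Answer: 1

Derivation:
Initial component count: 2
Add (1,3): merges two components. Count decreases: 2 -> 1.
New component count: 1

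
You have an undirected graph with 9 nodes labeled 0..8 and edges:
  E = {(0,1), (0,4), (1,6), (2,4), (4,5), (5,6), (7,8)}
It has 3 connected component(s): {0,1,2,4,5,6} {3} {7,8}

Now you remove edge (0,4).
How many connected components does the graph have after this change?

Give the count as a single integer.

Initial component count: 3
Remove (0,4): not a bridge. Count unchanged: 3.
  After removal, components: {0,1,2,4,5,6} {3} {7,8}
New component count: 3

Answer: 3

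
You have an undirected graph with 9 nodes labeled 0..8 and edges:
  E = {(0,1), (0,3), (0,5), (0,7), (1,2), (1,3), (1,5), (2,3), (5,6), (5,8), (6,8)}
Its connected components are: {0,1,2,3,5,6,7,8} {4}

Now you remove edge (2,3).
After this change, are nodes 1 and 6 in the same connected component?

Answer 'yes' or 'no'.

Answer: yes

Derivation:
Initial components: {0,1,2,3,5,6,7,8} {4}
Removing edge (2,3): not a bridge — component count unchanged at 2.
New components: {0,1,2,3,5,6,7,8} {4}
Are 1 and 6 in the same component? yes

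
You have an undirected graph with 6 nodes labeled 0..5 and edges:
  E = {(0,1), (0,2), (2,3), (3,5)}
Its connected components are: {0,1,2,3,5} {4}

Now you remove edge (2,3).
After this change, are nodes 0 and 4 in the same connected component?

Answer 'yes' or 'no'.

Answer: no

Derivation:
Initial components: {0,1,2,3,5} {4}
Removing edge (2,3): it was a bridge — component count 2 -> 3.
New components: {0,1,2} {3,5} {4}
Are 0 and 4 in the same component? no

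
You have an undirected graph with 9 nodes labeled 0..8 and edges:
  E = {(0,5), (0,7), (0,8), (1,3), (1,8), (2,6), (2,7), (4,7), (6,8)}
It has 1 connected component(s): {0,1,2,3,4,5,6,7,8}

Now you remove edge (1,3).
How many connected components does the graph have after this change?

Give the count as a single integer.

Initial component count: 1
Remove (1,3): it was a bridge. Count increases: 1 -> 2.
  After removal, components: {0,1,2,4,5,6,7,8} {3}
New component count: 2

Answer: 2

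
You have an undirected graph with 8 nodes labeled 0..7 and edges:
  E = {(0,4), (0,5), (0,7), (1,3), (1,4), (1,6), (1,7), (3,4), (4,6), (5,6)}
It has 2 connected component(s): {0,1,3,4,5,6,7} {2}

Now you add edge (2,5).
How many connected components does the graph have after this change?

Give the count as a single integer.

Initial component count: 2
Add (2,5): merges two components. Count decreases: 2 -> 1.
New component count: 1

Answer: 1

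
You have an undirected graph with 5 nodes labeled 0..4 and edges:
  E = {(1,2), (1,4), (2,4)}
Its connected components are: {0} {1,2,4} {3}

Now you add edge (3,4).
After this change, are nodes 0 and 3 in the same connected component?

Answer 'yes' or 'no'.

Answer: no

Derivation:
Initial components: {0} {1,2,4} {3}
Adding edge (3,4): merges {3} and {1,2,4}.
New components: {0} {1,2,3,4}
Are 0 and 3 in the same component? no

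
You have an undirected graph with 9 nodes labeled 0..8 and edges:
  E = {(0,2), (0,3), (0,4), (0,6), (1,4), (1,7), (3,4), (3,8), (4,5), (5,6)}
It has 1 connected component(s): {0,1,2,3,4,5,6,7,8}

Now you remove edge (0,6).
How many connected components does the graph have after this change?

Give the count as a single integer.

Initial component count: 1
Remove (0,6): not a bridge. Count unchanged: 1.
  After removal, components: {0,1,2,3,4,5,6,7,8}
New component count: 1

Answer: 1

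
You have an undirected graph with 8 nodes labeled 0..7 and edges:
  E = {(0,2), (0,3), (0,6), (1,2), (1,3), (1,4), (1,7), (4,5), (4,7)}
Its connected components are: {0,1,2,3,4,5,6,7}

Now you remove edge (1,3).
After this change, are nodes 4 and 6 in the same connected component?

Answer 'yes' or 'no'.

Answer: yes

Derivation:
Initial components: {0,1,2,3,4,5,6,7}
Removing edge (1,3): not a bridge — component count unchanged at 1.
New components: {0,1,2,3,4,5,6,7}
Are 4 and 6 in the same component? yes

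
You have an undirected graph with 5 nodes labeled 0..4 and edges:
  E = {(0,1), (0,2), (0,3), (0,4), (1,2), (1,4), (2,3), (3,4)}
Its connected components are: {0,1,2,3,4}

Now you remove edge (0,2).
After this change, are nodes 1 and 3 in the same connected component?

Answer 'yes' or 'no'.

Initial components: {0,1,2,3,4}
Removing edge (0,2): not a bridge — component count unchanged at 1.
New components: {0,1,2,3,4}
Are 1 and 3 in the same component? yes

Answer: yes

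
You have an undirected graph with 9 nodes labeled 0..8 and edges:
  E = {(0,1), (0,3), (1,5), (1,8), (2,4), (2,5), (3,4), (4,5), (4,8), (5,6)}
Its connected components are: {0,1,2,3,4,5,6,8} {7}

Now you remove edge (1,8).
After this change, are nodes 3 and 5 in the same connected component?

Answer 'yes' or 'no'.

Answer: yes

Derivation:
Initial components: {0,1,2,3,4,5,6,8} {7}
Removing edge (1,8): not a bridge — component count unchanged at 2.
New components: {0,1,2,3,4,5,6,8} {7}
Are 3 and 5 in the same component? yes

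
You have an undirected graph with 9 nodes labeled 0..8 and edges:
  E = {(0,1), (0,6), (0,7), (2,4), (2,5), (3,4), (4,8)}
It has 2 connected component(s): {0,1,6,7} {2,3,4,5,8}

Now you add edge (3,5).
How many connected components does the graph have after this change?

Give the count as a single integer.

Initial component count: 2
Add (3,5): endpoints already in same component. Count unchanged: 2.
New component count: 2

Answer: 2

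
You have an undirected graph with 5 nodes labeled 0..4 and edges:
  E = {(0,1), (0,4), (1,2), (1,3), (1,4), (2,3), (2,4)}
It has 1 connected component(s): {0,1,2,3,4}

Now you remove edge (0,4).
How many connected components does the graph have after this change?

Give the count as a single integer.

Initial component count: 1
Remove (0,4): not a bridge. Count unchanged: 1.
  After removal, components: {0,1,2,3,4}
New component count: 1

Answer: 1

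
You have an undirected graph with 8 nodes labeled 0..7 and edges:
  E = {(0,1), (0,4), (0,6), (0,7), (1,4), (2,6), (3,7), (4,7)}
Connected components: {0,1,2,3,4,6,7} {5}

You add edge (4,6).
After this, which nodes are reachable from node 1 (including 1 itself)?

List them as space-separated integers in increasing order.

Before: nodes reachable from 1: {0,1,2,3,4,6,7}
Adding (4,6): both endpoints already in same component. Reachability from 1 unchanged.
After: nodes reachable from 1: {0,1,2,3,4,6,7}

Answer: 0 1 2 3 4 6 7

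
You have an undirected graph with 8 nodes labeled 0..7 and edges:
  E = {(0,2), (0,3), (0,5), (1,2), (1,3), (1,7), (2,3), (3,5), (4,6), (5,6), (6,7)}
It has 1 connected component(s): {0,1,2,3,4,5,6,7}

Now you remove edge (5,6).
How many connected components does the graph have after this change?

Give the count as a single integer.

Initial component count: 1
Remove (5,6): not a bridge. Count unchanged: 1.
  After removal, components: {0,1,2,3,4,5,6,7}
New component count: 1

Answer: 1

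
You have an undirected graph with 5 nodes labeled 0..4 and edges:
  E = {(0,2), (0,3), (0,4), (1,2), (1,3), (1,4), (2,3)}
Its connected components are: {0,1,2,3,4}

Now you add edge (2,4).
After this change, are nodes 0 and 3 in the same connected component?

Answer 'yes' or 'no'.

Answer: yes

Derivation:
Initial components: {0,1,2,3,4}
Adding edge (2,4): both already in same component {0,1,2,3,4}. No change.
New components: {0,1,2,3,4}
Are 0 and 3 in the same component? yes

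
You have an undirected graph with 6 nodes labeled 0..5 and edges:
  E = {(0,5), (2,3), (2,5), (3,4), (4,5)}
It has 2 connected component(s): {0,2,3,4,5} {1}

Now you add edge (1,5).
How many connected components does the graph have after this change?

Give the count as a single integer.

Initial component count: 2
Add (1,5): merges two components. Count decreases: 2 -> 1.
New component count: 1

Answer: 1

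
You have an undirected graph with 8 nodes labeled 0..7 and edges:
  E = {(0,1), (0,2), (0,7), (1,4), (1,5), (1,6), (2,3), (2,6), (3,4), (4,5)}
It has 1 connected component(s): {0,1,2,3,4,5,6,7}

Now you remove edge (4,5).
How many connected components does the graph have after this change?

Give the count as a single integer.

Initial component count: 1
Remove (4,5): not a bridge. Count unchanged: 1.
  After removal, components: {0,1,2,3,4,5,6,7}
New component count: 1

Answer: 1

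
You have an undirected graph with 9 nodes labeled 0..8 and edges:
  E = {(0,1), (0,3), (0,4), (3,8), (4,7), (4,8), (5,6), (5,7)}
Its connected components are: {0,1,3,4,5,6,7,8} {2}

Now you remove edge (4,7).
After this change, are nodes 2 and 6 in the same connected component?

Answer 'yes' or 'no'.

Answer: no

Derivation:
Initial components: {0,1,3,4,5,6,7,8} {2}
Removing edge (4,7): it was a bridge — component count 2 -> 3.
New components: {0,1,3,4,8} {2} {5,6,7}
Are 2 and 6 in the same component? no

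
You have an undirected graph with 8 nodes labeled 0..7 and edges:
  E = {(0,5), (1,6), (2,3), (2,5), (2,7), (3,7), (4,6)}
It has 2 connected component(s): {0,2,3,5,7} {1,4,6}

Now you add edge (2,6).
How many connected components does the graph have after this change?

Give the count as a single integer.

Initial component count: 2
Add (2,6): merges two components. Count decreases: 2 -> 1.
New component count: 1

Answer: 1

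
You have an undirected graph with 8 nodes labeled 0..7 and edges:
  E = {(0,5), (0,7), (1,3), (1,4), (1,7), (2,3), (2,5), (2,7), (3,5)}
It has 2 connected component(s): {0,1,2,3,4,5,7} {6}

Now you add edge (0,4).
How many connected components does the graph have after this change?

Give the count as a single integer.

Answer: 2

Derivation:
Initial component count: 2
Add (0,4): endpoints already in same component. Count unchanged: 2.
New component count: 2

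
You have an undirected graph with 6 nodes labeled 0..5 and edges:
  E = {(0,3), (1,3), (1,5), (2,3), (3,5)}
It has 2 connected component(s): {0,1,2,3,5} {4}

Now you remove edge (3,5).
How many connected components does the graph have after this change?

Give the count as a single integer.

Initial component count: 2
Remove (3,5): not a bridge. Count unchanged: 2.
  After removal, components: {0,1,2,3,5} {4}
New component count: 2

Answer: 2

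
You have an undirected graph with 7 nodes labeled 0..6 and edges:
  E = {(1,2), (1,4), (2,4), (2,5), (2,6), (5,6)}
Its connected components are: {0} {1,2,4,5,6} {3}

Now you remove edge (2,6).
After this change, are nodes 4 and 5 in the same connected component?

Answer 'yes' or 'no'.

Answer: yes

Derivation:
Initial components: {0} {1,2,4,5,6} {3}
Removing edge (2,6): not a bridge — component count unchanged at 3.
New components: {0} {1,2,4,5,6} {3}
Are 4 and 5 in the same component? yes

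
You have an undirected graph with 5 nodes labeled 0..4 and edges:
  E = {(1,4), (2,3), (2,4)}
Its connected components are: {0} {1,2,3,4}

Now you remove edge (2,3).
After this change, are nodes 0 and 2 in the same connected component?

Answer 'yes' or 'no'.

Answer: no

Derivation:
Initial components: {0} {1,2,3,4}
Removing edge (2,3): it was a bridge — component count 2 -> 3.
New components: {0} {1,2,4} {3}
Are 0 and 2 in the same component? no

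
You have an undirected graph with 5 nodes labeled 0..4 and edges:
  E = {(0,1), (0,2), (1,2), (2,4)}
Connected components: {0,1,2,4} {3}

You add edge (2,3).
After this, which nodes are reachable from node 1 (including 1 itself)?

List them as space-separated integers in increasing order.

Answer: 0 1 2 3 4

Derivation:
Before: nodes reachable from 1: {0,1,2,4}
Adding (2,3): merges 1's component with another. Reachability grows.
After: nodes reachable from 1: {0,1,2,3,4}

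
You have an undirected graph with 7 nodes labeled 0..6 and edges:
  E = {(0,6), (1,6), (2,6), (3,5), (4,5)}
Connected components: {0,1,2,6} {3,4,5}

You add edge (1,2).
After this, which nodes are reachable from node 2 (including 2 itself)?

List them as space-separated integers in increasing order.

Answer: 0 1 2 6

Derivation:
Before: nodes reachable from 2: {0,1,2,6}
Adding (1,2): both endpoints already in same component. Reachability from 2 unchanged.
After: nodes reachable from 2: {0,1,2,6}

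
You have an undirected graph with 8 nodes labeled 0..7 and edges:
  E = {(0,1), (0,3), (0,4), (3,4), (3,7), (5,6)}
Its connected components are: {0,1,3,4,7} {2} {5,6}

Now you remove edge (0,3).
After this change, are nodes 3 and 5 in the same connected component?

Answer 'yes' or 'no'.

Answer: no

Derivation:
Initial components: {0,1,3,4,7} {2} {5,6}
Removing edge (0,3): not a bridge — component count unchanged at 3.
New components: {0,1,3,4,7} {2} {5,6}
Are 3 and 5 in the same component? no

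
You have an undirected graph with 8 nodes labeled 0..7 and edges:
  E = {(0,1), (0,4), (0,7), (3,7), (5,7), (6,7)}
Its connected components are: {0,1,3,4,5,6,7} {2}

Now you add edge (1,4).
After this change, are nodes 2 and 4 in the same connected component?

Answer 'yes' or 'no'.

Initial components: {0,1,3,4,5,6,7} {2}
Adding edge (1,4): both already in same component {0,1,3,4,5,6,7}. No change.
New components: {0,1,3,4,5,6,7} {2}
Are 2 and 4 in the same component? no

Answer: no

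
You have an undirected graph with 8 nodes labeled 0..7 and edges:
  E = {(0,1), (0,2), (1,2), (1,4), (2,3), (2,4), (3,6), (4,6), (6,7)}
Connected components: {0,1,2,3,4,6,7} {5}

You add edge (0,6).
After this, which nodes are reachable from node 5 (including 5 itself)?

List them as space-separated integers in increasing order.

Answer: 5

Derivation:
Before: nodes reachable from 5: {5}
Adding (0,6): both endpoints already in same component. Reachability from 5 unchanged.
After: nodes reachable from 5: {5}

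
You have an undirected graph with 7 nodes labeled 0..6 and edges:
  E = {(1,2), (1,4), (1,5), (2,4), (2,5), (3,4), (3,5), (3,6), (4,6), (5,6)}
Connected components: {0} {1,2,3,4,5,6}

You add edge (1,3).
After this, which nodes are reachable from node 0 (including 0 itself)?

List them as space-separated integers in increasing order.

Before: nodes reachable from 0: {0}
Adding (1,3): both endpoints already in same component. Reachability from 0 unchanged.
After: nodes reachable from 0: {0}

Answer: 0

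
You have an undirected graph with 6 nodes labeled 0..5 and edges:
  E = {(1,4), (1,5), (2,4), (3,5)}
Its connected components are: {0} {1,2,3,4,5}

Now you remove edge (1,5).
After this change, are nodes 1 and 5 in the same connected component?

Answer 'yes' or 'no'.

Answer: no

Derivation:
Initial components: {0} {1,2,3,4,5}
Removing edge (1,5): it was a bridge — component count 2 -> 3.
New components: {0} {1,2,4} {3,5}
Are 1 and 5 in the same component? no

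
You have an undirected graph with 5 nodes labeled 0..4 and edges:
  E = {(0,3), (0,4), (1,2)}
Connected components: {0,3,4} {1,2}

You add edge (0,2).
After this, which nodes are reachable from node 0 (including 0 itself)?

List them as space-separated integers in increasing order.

Before: nodes reachable from 0: {0,3,4}
Adding (0,2): merges 0's component with another. Reachability grows.
After: nodes reachable from 0: {0,1,2,3,4}

Answer: 0 1 2 3 4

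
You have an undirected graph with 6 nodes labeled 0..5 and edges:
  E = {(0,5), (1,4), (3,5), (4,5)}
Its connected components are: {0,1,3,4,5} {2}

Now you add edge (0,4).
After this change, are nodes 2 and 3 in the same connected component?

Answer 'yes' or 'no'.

Answer: no

Derivation:
Initial components: {0,1,3,4,5} {2}
Adding edge (0,4): both already in same component {0,1,3,4,5}. No change.
New components: {0,1,3,4,5} {2}
Are 2 and 3 in the same component? no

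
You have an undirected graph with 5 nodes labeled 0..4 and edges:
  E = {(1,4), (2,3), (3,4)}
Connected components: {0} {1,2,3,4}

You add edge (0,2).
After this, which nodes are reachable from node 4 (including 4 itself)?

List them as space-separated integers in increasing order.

Answer: 0 1 2 3 4

Derivation:
Before: nodes reachable from 4: {1,2,3,4}
Adding (0,2): merges 4's component with another. Reachability grows.
After: nodes reachable from 4: {0,1,2,3,4}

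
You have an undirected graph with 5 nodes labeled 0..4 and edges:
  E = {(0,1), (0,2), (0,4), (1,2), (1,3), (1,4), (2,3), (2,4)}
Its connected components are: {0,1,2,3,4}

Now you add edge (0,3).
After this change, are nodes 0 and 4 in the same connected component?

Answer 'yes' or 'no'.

Initial components: {0,1,2,3,4}
Adding edge (0,3): both already in same component {0,1,2,3,4}. No change.
New components: {0,1,2,3,4}
Are 0 and 4 in the same component? yes

Answer: yes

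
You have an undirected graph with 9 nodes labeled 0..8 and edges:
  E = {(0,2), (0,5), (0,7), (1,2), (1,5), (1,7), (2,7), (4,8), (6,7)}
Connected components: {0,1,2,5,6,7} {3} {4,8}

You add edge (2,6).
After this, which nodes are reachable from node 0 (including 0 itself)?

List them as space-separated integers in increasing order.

Answer: 0 1 2 5 6 7

Derivation:
Before: nodes reachable from 0: {0,1,2,5,6,7}
Adding (2,6): both endpoints already in same component. Reachability from 0 unchanged.
After: nodes reachable from 0: {0,1,2,5,6,7}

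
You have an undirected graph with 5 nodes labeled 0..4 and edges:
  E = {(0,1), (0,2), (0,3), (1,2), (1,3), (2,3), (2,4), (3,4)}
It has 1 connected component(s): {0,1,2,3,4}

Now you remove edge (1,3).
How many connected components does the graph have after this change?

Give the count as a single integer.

Initial component count: 1
Remove (1,3): not a bridge. Count unchanged: 1.
  After removal, components: {0,1,2,3,4}
New component count: 1

Answer: 1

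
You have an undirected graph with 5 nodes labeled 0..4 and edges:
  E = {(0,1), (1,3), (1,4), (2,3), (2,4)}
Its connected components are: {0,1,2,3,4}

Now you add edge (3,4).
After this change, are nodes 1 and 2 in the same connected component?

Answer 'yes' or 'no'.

Initial components: {0,1,2,3,4}
Adding edge (3,4): both already in same component {0,1,2,3,4}. No change.
New components: {0,1,2,3,4}
Are 1 and 2 in the same component? yes

Answer: yes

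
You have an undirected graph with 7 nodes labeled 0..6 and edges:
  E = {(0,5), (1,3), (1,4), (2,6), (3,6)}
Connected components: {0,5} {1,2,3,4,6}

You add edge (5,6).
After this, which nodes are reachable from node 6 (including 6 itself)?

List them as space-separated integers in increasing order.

Answer: 0 1 2 3 4 5 6

Derivation:
Before: nodes reachable from 6: {1,2,3,4,6}
Adding (5,6): merges 6's component with another. Reachability grows.
After: nodes reachable from 6: {0,1,2,3,4,5,6}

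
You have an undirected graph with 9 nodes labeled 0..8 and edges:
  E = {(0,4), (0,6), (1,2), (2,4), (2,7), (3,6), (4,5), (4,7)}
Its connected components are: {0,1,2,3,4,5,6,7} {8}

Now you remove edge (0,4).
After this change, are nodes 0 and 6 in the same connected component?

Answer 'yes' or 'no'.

Initial components: {0,1,2,3,4,5,6,7} {8}
Removing edge (0,4): it was a bridge — component count 2 -> 3.
New components: {0,3,6} {1,2,4,5,7} {8}
Are 0 and 6 in the same component? yes

Answer: yes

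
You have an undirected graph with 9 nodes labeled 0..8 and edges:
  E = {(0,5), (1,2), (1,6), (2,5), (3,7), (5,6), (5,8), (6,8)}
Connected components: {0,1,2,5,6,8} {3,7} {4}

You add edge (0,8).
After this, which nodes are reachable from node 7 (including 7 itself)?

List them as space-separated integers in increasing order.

Answer: 3 7

Derivation:
Before: nodes reachable from 7: {3,7}
Adding (0,8): both endpoints already in same component. Reachability from 7 unchanged.
After: nodes reachable from 7: {3,7}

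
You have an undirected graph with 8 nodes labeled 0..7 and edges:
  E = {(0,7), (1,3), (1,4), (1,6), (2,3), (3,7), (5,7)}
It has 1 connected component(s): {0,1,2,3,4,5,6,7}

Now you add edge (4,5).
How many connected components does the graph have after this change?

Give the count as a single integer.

Initial component count: 1
Add (4,5): endpoints already in same component. Count unchanged: 1.
New component count: 1

Answer: 1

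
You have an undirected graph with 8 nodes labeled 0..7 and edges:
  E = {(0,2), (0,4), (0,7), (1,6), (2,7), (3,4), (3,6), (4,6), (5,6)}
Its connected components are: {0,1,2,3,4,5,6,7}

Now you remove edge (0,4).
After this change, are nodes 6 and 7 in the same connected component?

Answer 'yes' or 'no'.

Initial components: {0,1,2,3,4,5,6,7}
Removing edge (0,4): it was a bridge — component count 1 -> 2.
New components: {0,2,7} {1,3,4,5,6}
Are 6 and 7 in the same component? no

Answer: no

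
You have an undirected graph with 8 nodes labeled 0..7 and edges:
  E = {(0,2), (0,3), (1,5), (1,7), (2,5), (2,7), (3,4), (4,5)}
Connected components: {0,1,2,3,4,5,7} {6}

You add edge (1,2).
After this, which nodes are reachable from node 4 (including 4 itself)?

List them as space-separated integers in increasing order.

Answer: 0 1 2 3 4 5 7

Derivation:
Before: nodes reachable from 4: {0,1,2,3,4,5,7}
Adding (1,2): both endpoints already in same component. Reachability from 4 unchanged.
After: nodes reachable from 4: {0,1,2,3,4,5,7}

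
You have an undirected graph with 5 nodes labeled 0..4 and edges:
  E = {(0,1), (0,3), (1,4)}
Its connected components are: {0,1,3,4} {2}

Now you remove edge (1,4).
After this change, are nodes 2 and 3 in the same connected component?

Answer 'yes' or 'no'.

Answer: no

Derivation:
Initial components: {0,1,3,4} {2}
Removing edge (1,4): it was a bridge — component count 2 -> 3.
New components: {0,1,3} {2} {4}
Are 2 and 3 in the same component? no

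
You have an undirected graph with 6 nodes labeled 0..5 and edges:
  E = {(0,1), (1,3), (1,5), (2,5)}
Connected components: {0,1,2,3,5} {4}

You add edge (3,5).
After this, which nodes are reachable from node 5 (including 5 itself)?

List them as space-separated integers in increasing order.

Answer: 0 1 2 3 5

Derivation:
Before: nodes reachable from 5: {0,1,2,3,5}
Adding (3,5): both endpoints already in same component. Reachability from 5 unchanged.
After: nodes reachable from 5: {0,1,2,3,5}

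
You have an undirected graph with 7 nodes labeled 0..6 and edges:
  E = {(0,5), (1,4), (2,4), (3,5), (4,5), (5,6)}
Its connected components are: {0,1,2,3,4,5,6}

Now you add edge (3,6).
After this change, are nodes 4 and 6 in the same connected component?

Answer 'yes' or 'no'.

Initial components: {0,1,2,3,4,5,6}
Adding edge (3,6): both already in same component {0,1,2,3,4,5,6}. No change.
New components: {0,1,2,3,4,5,6}
Are 4 and 6 in the same component? yes

Answer: yes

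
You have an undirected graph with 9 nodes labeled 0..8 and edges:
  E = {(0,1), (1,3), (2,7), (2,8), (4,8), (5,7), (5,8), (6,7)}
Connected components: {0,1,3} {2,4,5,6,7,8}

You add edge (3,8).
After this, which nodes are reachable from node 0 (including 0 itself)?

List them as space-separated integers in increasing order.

Before: nodes reachable from 0: {0,1,3}
Adding (3,8): merges 0's component with another. Reachability grows.
After: nodes reachable from 0: {0,1,2,3,4,5,6,7,8}

Answer: 0 1 2 3 4 5 6 7 8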